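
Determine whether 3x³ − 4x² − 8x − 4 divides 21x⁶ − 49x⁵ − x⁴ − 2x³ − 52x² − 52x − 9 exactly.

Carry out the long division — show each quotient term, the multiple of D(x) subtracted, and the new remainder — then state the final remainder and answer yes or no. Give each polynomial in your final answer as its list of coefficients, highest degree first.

R = [-1], so D(x) is not a factor of P(x). no

Step 1: lead(21x⁶ − 49x⁵ − x⁴ − 2x³ − 52x² − 52x − 9) ÷ lead(D) = 21x⁶ ÷ 3x³ = 7x³. Subtract (7x³)·D = 21x⁶ − 28x⁵ − 56x⁴ − 28x³. Remainder: −21x⁵ + 55x⁴ + 26x³ − 52x² − 52x − 9.
Step 2: lead(−21x⁵ + 55x⁴ + 26x³ − 52x² − 52x − 9) ÷ lead(D) = −21x⁵ ÷ 3x³ = −7x². Subtract (−7x²)·D = −21x⁵ + 28x⁴ + 56x³ + 28x². Remainder: 27x⁴ − 30x³ − 80x² − 52x − 9.
Step 3: lead(27x⁴ − 30x³ − 80x² − 52x − 9) ÷ lead(D) = 27x⁴ ÷ 3x³ = 9x. Subtract (9x)·D = 27x⁴ − 36x³ − 72x² − 36x. Remainder: 6x³ − 8x² − 16x − 9.
Step 4: lead(6x³ − 8x² − 16x − 9) ÷ lead(D) = 6x³ ÷ 3x³ = 2. Subtract (2)·D = 6x³ − 8x² − 16x − 8. Remainder: −1.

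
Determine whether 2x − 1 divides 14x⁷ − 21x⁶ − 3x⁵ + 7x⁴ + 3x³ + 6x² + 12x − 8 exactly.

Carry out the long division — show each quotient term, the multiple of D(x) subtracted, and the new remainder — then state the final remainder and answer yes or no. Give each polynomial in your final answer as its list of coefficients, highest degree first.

Step 1: lead(14x⁷ − 21x⁶ − 3x⁵ + 7x⁴ + 3x³ + 6x² + 12x − 8) ÷ lead(D) = 14x⁷ ÷ 2x = 7x⁶. Subtract (7x⁶)·D = 14x⁷ − 7x⁶. Remainder: −14x⁶ − 3x⁵ + 7x⁴ + 3x³ + 6x² + 12x − 8.
Step 2: lead(−14x⁶ − 3x⁵ + 7x⁴ + 3x³ + 6x² + 12x − 8) ÷ lead(D) = −14x⁶ ÷ 2x = −7x⁵. Subtract (−7x⁵)·D = −14x⁶ + 7x⁵. Remainder: −10x⁵ + 7x⁴ + 3x³ + 6x² + 12x − 8.
Step 3: lead(−10x⁵ + 7x⁴ + 3x³ + 6x² + 12x − 8) ÷ lead(D) = −10x⁵ ÷ 2x = −5x⁴. Subtract (−5x⁴)·D = −10x⁵ + 5x⁴. Remainder: 2x⁴ + 3x³ + 6x² + 12x − 8.
Step 4: lead(2x⁴ + 3x³ + 6x² + 12x − 8) ÷ lead(D) = 2x⁴ ÷ 2x = x³. Subtract (x³)·D = 2x⁴ − x³. Remainder: 4x³ + 6x² + 12x − 8.
Step 5: lead(4x³ + 6x² + 12x − 8) ÷ lead(D) = 4x³ ÷ 2x = 2x². Subtract (2x²)·D = 4x³ − 2x². Remainder: 8x² + 12x − 8.
Step 6: lead(8x² + 12x − 8) ÷ lead(D) = 8x² ÷ 2x = 4x. Subtract (4x)·D = 8x² − 4x. Remainder: 16x − 8.
Step 7: lead(16x − 8) ÷ lead(D) = 16x ÷ 2x = 8. Subtract (8)·D = 16x − 8. Remainder: 0.

R = [0], so D(x) is a factor of P(x). yes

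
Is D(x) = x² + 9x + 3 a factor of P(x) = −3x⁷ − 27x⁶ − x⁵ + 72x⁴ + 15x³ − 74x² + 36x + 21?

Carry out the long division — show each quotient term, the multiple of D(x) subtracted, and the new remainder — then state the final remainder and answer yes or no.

Step 1: lead(−3x⁷ − 27x⁶ − x⁵ + 72x⁴ + 15x³ − 74x² + 36x + 21) ÷ lead(D) = −3x⁷ ÷ x² = −3x⁵. Subtract (−3x⁵)·D = −3x⁷ − 27x⁶ − 9x⁵. Remainder: 8x⁵ + 72x⁴ + 15x³ − 74x² + 36x + 21.
Step 2: lead(8x⁵ + 72x⁴ + 15x³ − 74x² + 36x + 21) ÷ lead(D) = 8x⁵ ÷ x² = 8x³. Subtract (8x³)·D = 8x⁵ + 72x⁴ + 24x³. Remainder: −9x³ − 74x² + 36x + 21.
Step 3: lead(−9x³ − 74x² + 36x + 21) ÷ lead(D) = −9x³ ÷ x² = −9x. Subtract (−9x)·D = −9x³ − 81x² − 27x. Remainder: 7x² + 63x + 21.
Step 4: lead(7x² + 63x + 21) ÷ lead(D) = 7x² ÷ x² = 7. Subtract (7)·D = 7x² + 63x + 21. Remainder: 0.

R(x) = 0, so D(x) is a factor of P(x). yes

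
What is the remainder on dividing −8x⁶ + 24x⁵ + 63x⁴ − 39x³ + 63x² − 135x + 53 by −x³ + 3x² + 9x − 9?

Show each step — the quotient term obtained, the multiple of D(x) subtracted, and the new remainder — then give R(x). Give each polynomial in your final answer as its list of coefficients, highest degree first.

R = [-1]

Step 1: lead(−8x⁶ + 24x⁵ + 63x⁴ − 39x³ + 63x² − 135x + 53) ÷ lead(D) = −8x⁶ ÷ −x³ = 8x³. Subtract (8x³)·D = −8x⁶ + 24x⁵ + 72x⁴ − 72x³. Remainder: −9x⁴ + 33x³ + 63x² − 135x + 53.
Step 2: lead(−9x⁴ + 33x³ + 63x² − 135x + 53) ÷ lead(D) = −9x⁴ ÷ −x³ = 9x. Subtract (9x)·D = −9x⁴ + 27x³ + 81x² − 81x. Remainder: 6x³ − 18x² − 54x + 53.
Step 3: lead(6x³ − 18x² − 54x + 53) ÷ lead(D) = 6x³ ÷ −x³ = −6. Subtract (−6)·D = 6x³ − 18x² − 54x + 54. Remainder: −1.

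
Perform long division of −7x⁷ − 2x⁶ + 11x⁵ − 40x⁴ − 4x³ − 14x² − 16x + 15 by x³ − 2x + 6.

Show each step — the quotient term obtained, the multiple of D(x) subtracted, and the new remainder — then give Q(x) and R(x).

Step 1: lead(−7x⁷ − 2x⁶ + 11x⁵ − 40x⁴ − 4x³ − 14x² − 16x + 15) ÷ lead(D) = −7x⁷ ÷ x³ = −7x⁴. Subtract (−7x⁴)·D = −7x⁷ + 14x⁵ − 42x⁴. Remainder: −2x⁶ − 3x⁵ + 2x⁴ − 4x³ − 14x² − 16x + 15.
Step 2: lead(−2x⁶ − 3x⁵ + 2x⁴ − 4x³ − 14x² − 16x + 15) ÷ lead(D) = −2x⁶ ÷ x³ = −2x³. Subtract (−2x³)·D = −2x⁶ + 4x⁴ − 12x³. Remainder: −3x⁵ − 2x⁴ + 8x³ − 14x² − 16x + 15.
Step 3: lead(−3x⁵ − 2x⁴ + 8x³ − 14x² − 16x + 15) ÷ lead(D) = −3x⁵ ÷ x³ = −3x². Subtract (−3x²)·D = −3x⁵ + 6x³ − 18x². Remainder: −2x⁴ + 2x³ + 4x² − 16x + 15.
Step 4: lead(−2x⁴ + 2x³ + 4x² − 16x + 15) ÷ lead(D) = −2x⁴ ÷ x³ = −2x. Subtract (−2x)·D = −2x⁴ + 4x² − 12x. Remainder: 2x³ − 4x + 15.
Step 5: lead(2x³ − 4x + 15) ÷ lead(D) = 2x³ ÷ x³ = 2. Subtract (2)·D = 2x³ − 4x + 12. Remainder: 3.

Q(x) = −7x⁴ − 2x³ − 3x² − 2x + 2; R(x) = 3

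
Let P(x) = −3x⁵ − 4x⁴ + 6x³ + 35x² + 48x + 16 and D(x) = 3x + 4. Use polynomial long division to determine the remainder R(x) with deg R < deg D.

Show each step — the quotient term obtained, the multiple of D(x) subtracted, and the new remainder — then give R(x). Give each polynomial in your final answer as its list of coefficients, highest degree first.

R = [0]

Step 1: lead(−3x⁵ − 4x⁴ + 6x³ + 35x² + 48x + 16) ÷ lead(D) = −3x⁵ ÷ 3x = −x⁴. Subtract (−x⁴)·D = −3x⁵ − 4x⁴. Remainder: 6x³ + 35x² + 48x + 16.
Step 2: lead(6x³ + 35x² + 48x + 16) ÷ lead(D) = 6x³ ÷ 3x = 2x². Subtract (2x²)·D = 6x³ + 8x². Remainder: 27x² + 48x + 16.
Step 3: lead(27x² + 48x + 16) ÷ lead(D) = 27x² ÷ 3x = 9x. Subtract (9x)·D = 27x² + 36x. Remainder: 12x + 16.
Step 4: lead(12x + 16) ÷ lead(D) = 12x ÷ 3x = 4. Subtract (4)·D = 12x + 16. Remainder: 0.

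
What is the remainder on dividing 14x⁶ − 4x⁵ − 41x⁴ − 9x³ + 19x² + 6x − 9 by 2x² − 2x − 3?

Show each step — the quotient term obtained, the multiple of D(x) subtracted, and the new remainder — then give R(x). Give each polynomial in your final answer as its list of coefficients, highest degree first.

R = [-9]

Step 1: lead(14x⁶ − 4x⁵ − 41x⁴ − 9x³ + 19x² + 6x − 9) ÷ lead(D) = 14x⁶ ÷ 2x² = 7x⁴. Subtract (7x⁴)·D = 14x⁶ − 14x⁵ − 21x⁴. Remainder: 10x⁵ − 20x⁴ − 9x³ + 19x² + 6x − 9.
Step 2: lead(10x⁵ − 20x⁴ − 9x³ + 19x² + 6x − 9) ÷ lead(D) = 10x⁵ ÷ 2x² = 5x³. Subtract (5x³)·D = 10x⁵ − 10x⁴ − 15x³. Remainder: −10x⁴ + 6x³ + 19x² + 6x − 9.
Step 3: lead(−10x⁴ + 6x³ + 19x² + 6x − 9) ÷ lead(D) = −10x⁴ ÷ 2x² = −5x². Subtract (−5x²)·D = −10x⁴ + 10x³ + 15x². Remainder: −4x³ + 4x² + 6x − 9.
Step 4: lead(−4x³ + 4x² + 6x − 9) ÷ lead(D) = −4x³ ÷ 2x² = −2x. Subtract (−2x)·D = −4x³ + 4x² + 6x. Remainder: −9.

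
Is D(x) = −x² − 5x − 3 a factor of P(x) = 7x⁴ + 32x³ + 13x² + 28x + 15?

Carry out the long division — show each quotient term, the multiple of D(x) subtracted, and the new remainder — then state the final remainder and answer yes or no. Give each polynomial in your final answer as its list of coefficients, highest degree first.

Step 1: lead(7x⁴ + 32x³ + 13x² + 28x + 15) ÷ lead(D) = 7x⁴ ÷ −x² = −7x². Subtract (−7x²)·D = 7x⁴ + 35x³ + 21x². Remainder: −3x³ − 8x² + 28x + 15.
Step 2: lead(−3x³ − 8x² + 28x + 15) ÷ lead(D) = −3x³ ÷ −x² = 3x. Subtract (3x)·D = −3x³ − 15x² − 9x. Remainder: 7x² + 37x + 15.
Step 3: lead(7x² + 37x + 15) ÷ lead(D) = 7x² ÷ −x² = −7. Subtract (−7)·D = 7x² + 35x + 21. Remainder: 2x − 6.

R = [2, -6], so D(x) is not a factor of P(x). no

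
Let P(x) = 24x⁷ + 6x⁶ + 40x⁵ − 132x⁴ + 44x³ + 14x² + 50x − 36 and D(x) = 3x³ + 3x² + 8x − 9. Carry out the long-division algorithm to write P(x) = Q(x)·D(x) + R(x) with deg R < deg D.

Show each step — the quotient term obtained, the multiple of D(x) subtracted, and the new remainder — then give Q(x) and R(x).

Q(x) = 8x⁴ − 6x³ − 2x² − 2x + 4; R(x) = 0

Step 1: lead(24x⁷ + 6x⁶ + 40x⁵ − 132x⁴ + 44x³ + 14x² + 50x − 36) ÷ lead(D) = 24x⁷ ÷ 3x³ = 8x⁴. Subtract (8x⁴)·D = 24x⁷ + 24x⁶ + 64x⁵ − 72x⁴. Remainder: −18x⁶ − 24x⁵ − 60x⁴ + 44x³ + 14x² + 50x − 36.
Step 2: lead(−18x⁶ − 24x⁵ − 60x⁴ + 44x³ + 14x² + 50x − 36) ÷ lead(D) = −18x⁶ ÷ 3x³ = −6x³. Subtract (−6x³)·D = −18x⁶ − 18x⁵ − 48x⁴ + 54x³. Remainder: −6x⁵ − 12x⁴ − 10x³ + 14x² + 50x − 36.
Step 3: lead(−6x⁵ − 12x⁴ − 10x³ + 14x² + 50x − 36) ÷ lead(D) = −6x⁵ ÷ 3x³ = −2x². Subtract (−2x²)·D = −6x⁵ − 6x⁴ − 16x³ + 18x². Remainder: −6x⁴ + 6x³ − 4x² + 50x − 36.
Step 4: lead(−6x⁴ + 6x³ − 4x² + 50x − 36) ÷ lead(D) = −6x⁴ ÷ 3x³ = −2x. Subtract (−2x)·D = −6x⁴ − 6x³ − 16x² + 18x. Remainder: 12x³ + 12x² + 32x − 36.
Step 5: lead(12x³ + 12x² + 32x − 36) ÷ lead(D) = 12x³ ÷ 3x³ = 4. Subtract (4)·D = 12x³ + 12x² + 32x − 36. Remainder: 0.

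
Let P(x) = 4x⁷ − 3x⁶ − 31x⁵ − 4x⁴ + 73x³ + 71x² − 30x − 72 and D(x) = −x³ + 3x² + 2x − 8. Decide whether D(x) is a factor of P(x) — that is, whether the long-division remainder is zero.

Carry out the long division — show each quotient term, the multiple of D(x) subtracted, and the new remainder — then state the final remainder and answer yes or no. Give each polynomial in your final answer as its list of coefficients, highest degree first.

R = [0], so D(x) is a factor of P(x). yes

Step 1: lead(4x⁷ − 3x⁶ − 31x⁵ − 4x⁴ + 73x³ + 71x² − 30x − 72) ÷ lead(D) = 4x⁷ ÷ −x³ = −4x⁴. Subtract (−4x⁴)·D = 4x⁷ − 12x⁶ − 8x⁵ + 32x⁴. Remainder: 9x⁶ − 23x⁵ − 36x⁴ + 73x³ + 71x² − 30x − 72.
Step 2: lead(9x⁶ − 23x⁵ − 36x⁴ + 73x³ + 71x² − 30x − 72) ÷ lead(D) = 9x⁶ ÷ −x³ = −9x³. Subtract (−9x³)·D = 9x⁶ − 27x⁵ − 18x⁴ + 72x³. Remainder: 4x⁵ − 18x⁴ + x³ + 71x² − 30x − 72.
Step 3: lead(4x⁵ − 18x⁴ + x³ + 71x² − 30x − 72) ÷ lead(D) = 4x⁵ ÷ −x³ = −4x². Subtract (−4x²)·D = 4x⁵ − 12x⁴ − 8x³ + 32x². Remainder: −6x⁴ + 9x³ + 39x² − 30x − 72.
Step 4: lead(−6x⁴ + 9x³ + 39x² − 30x − 72) ÷ lead(D) = −6x⁴ ÷ −x³ = 6x. Subtract (6x)·D = −6x⁴ + 18x³ + 12x² − 48x. Remainder: −9x³ + 27x² + 18x − 72.
Step 5: lead(−9x³ + 27x² + 18x − 72) ÷ lead(D) = −9x³ ÷ −x³ = 9. Subtract (9)·D = −9x³ + 27x² + 18x − 72. Remainder: 0.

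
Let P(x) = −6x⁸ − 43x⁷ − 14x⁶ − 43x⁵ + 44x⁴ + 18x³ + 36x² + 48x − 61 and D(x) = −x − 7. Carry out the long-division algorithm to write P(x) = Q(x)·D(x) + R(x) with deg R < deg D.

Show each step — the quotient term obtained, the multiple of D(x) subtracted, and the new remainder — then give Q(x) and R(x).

Step 1: lead(−6x⁸ − 43x⁷ − 14x⁶ − 43x⁵ + 44x⁴ + 18x³ + 36x² + 48x − 61) ÷ lead(D) = −6x⁸ ÷ −x = 6x⁷. Subtract (6x⁷)·D = −6x⁸ − 42x⁷. Remainder: −x⁷ − 14x⁶ − 43x⁵ + 44x⁴ + 18x³ + 36x² + 48x − 61.
Step 2: lead(−x⁷ − 14x⁶ − 43x⁵ + 44x⁴ + 18x³ + 36x² + 48x − 61) ÷ lead(D) = −x⁷ ÷ −x = x⁶. Subtract (x⁶)·D = −x⁷ − 7x⁶. Remainder: −7x⁶ − 43x⁵ + 44x⁴ + 18x³ + 36x² + 48x − 61.
Step 3: lead(−7x⁶ − 43x⁵ + 44x⁴ + 18x³ + 36x² + 48x − 61) ÷ lead(D) = −7x⁶ ÷ −x = 7x⁵. Subtract (7x⁵)·D = −7x⁶ − 49x⁵. Remainder: 6x⁵ + 44x⁴ + 18x³ + 36x² + 48x − 61.
Step 4: lead(6x⁵ + 44x⁴ + 18x³ + 36x² + 48x − 61) ÷ lead(D) = 6x⁵ ÷ −x = −6x⁴. Subtract (−6x⁴)·D = 6x⁵ + 42x⁴. Remainder: 2x⁴ + 18x³ + 36x² + 48x − 61.
Step 5: lead(2x⁴ + 18x³ + 36x² + 48x − 61) ÷ lead(D) = 2x⁴ ÷ −x = −2x³. Subtract (−2x³)·D = 2x⁴ + 14x³. Remainder: 4x³ + 36x² + 48x − 61.
Step 6: lead(4x³ + 36x² + 48x − 61) ÷ lead(D) = 4x³ ÷ −x = −4x². Subtract (−4x²)·D = 4x³ + 28x². Remainder: 8x² + 48x − 61.
Step 7: lead(8x² + 48x − 61) ÷ lead(D) = 8x² ÷ −x = −8x. Subtract (−8x)·D = 8x² + 56x. Remainder: −8x − 61.
Step 8: lead(−8x − 61) ÷ lead(D) = −8x ÷ −x = 8. Subtract (8)·D = −8x − 56. Remainder: −5.

Q(x) = 6x⁷ + x⁶ + 7x⁵ − 6x⁴ − 2x³ − 4x² − 8x + 8; R(x) = −5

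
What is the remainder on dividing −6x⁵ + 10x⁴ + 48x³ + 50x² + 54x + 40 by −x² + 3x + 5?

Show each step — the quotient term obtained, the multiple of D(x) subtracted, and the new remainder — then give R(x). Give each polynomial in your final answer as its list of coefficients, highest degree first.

Step 1: lead(−6x⁵ + 10x⁴ + 48x³ + 50x² + 54x + 40) ÷ lead(D) = −6x⁵ ÷ −x² = 6x³. Subtract (6x³)·D = −6x⁵ + 18x⁴ + 30x³. Remainder: −8x⁴ + 18x³ + 50x² + 54x + 40.
Step 2: lead(−8x⁴ + 18x³ + 50x² + 54x + 40) ÷ lead(D) = −8x⁴ ÷ −x² = 8x². Subtract (8x²)·D = −8x⁴ + 24x³ + 40x². Remainder: −6x³ + 10x² + 54x + 40.
Step 3: lead(−6x³ + 10x² + 54x + 40) ÷ lead(D) = −6x³ ÷ −x² = 6x. Subtract (6x)·D = −6x³ + 18x² + 30x. Remainder: −8x² + 24x + 40.
Step 4: lead(−8x² + 24x + 40) ÷ lead(D) = −8x² ÷ −x² = 8. Subtract (8)·D = −8x² + 24x + 40. Remainder: 0.

R = [0]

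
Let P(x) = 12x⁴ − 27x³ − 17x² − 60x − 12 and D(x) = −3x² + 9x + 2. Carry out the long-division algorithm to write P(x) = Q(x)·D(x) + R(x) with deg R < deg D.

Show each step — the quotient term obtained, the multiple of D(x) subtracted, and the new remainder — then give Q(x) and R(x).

Q(x) = −4x² − 3x − 6; R(x) = 0

Step 1: lead(12x⁴ − 27x³ − 17x² − 60x − 12) ÷ lead(D) = 12x⁴ ÷ −3x² = −4x². Subtract (−4x²)·D = 12x⁴ − 36x³ − 8x². Remainder: 9x³ − 9x² − 60x − 12.
Step 2: lead(9x³ − 9x² − 60x − 12) ÷ lead(D) = 9x³ ÷ −3x² = −3x. Subtract (−3x)·D = 9x³ − 27x² − 6x. Remainder: 18x² − 54x − 12.
Step 3: lead(18x² − 54x − 12) ÷ lead(D) = 18x² ÷ −3x² = −6. Subtract (−6)·D = 18x² − 54x − 12. Remainder: 0.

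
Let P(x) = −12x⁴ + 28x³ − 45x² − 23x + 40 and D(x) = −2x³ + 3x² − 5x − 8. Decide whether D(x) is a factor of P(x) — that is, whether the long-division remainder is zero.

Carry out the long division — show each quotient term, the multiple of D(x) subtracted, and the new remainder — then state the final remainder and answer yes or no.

R(x) = 0, so D(x) is a factor of P(x). yes

Step 1: lead(−12x⁴ + 28x³ − 45x² − 23x + 40) ÷ lead(D) = −12x⁴ ÷ −2x³ = 6x. Subtract (6x)·D = −12x⁴ + 18x³ − 30x² − 48x. Remainder: 10x³ − 15x² + 25x + 40.
Step 2: lead(10x³ − 15x² + 25x + 40) ÷ lead(D) = 10x³ ÷ −2x³ = −5. Subtract (−5)·D = 10x³ − 15x² + 25x + 40. Remainder: 0.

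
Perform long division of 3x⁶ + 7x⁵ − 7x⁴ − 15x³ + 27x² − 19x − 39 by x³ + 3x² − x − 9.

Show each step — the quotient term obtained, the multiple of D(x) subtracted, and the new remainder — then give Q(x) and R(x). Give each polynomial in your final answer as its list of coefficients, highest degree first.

Step 1: lead(3x⁶ + 7x⁵ − 7x⁴ − 15x³ + 27x² − 19x − 39) ÷ lead(D) = 3x⁶ ÷ x³ = 3x³. Subtract (3x³)·D = 3x⁶ + 9x⁵ − 3x⁴ − 27x³. Remainder: −2x⁵ − 4x⁴ + 12x³ + 27x² − 19x − 39.
Step 2: lead(−2x⁵ − 4x⁴ + 12x³ + 27x² − 19x − 39) ÷ lead(D) = −2x⁵ ÷ x³ = −2x². Subtract (−2x²)·D = −2x⁵ − 6x⁴ + 2x³ + 18x². Remainder: 2x⁴ + 10x³ + 9x² − 19x − 39.
Step 3: lead(2x⁴ + 10x³ + 9x² − 19x − 39) ÷ lead(D) = 2x⁴ ÷ x³ = 2x. Subtract (2x)·D = 2x⁴ + 6x³ − 2x² − 18x. Remainder: 4x³ + 11x² − x − 39.
Step 4: lead(4x³ + 11x² − x − 39) ÷ lead(D) = 4x³ ÷ x³ = 4. Subtract (4)·D = 4x³ + 12x² − 4x − 36. Remainder: −x² + 3x − 3.

Q = [3, -2, 2, 4]; R = [-1, 3, -3]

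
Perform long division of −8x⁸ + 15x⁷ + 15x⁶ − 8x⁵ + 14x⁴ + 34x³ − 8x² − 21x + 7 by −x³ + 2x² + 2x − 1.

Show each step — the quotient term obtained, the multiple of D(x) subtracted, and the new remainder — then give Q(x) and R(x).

Q(x) = 8x⁵ + x⁴ + 3x³ + 8x² + 7x − 7; R(x) = 0

Step 1: lead(−8x⁸ + 15x⁷ + 15x⁶ − 8x⁵ + 14x⁴ + 34x³ − 8x² − 21x + 7) ÷ lead(D) = −8x⁸ ÷ −x³ = 8x⁵. Subtract (8x⁵)·D = −8x⁸ + 16x⁷ + 16x⁶ − 8x⁵. Remainder: −x⁷ − x⁶ + 14x⁴ + 34x³ − 8x² − 21x + 7.
Step 2: lead(−x⁷ − x⁶ + 14x⁴ + 34x³ − 8x² − 21x + 7) ÷ lead(D) = −x⁷ ÷ −x³ = x⁴. Subtract (x⁴)·D = −x⁷ + 2x⁶ + 2x⁵ − x⁴. Remainder: −3x⁶ − 2x⁵ + 15x⁴ + 34x³ − 8x² − 21x + 7.
Step 3: lead(−3x⁶ − 2x⁵ + 15x⁴ + 34x³ − 8x² − 21x + 7) ÷ lead(D) = −3x⁶ ÷ −x³ = 3x³. Subtract (3x³)·D = −3x⁶ + 6x⁵ + 6x⁴ − 3x³. Remainder: −8x⁵ + 9x⁴ + 37x³ − 8x² − 21x + 7.
Step 4: lead(−8x⁵ + 9x⁴ + 37x³ − 8x² − 21x + 7) ÷ lead(D) = −8x⁵ ÷ −x³ = 8x². Subtract (8x²)·D = −8x⁵ + 16x⁴ + 16x³ − 8x². Remainder: −7x⁴ + 21x³ − 21x + 7.
Step 5: lead(−7x⁴ + 21x³ − 21x + 7) ÷ lead(D) = −7x⁴ ÷ −x³ = 7x. Subtract (7x)·D = −7x⁴ + 14x³ + 14x² − 7x. Remainder: 7x³ − 14x² − 14x + 7.
Step 6: lead(7x³ − 14x² − 14x + 7) ÷ lead(D) = 7x³ ÷ −x³ = −7. Subtract (−7)·D = 7x³ − 14x² − 14x + 7. Remainder: 0.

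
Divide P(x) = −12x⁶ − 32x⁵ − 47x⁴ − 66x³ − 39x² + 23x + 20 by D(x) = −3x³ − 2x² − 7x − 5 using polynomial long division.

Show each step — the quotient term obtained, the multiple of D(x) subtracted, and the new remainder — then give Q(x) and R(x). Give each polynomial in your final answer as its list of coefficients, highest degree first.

Q = [4, 8, 1, -4]; R = [0]

Step 1: lead(−12x⁶ − 32x⁵ − 47x⁴ − 66x³ − 39x² + 23x + 20) ÷ lead(D) = −12x⁶ ÷ −3x³ = 4x³. Subtract (4x³)·D = −12x⁶ − 8x⁵ − 28x⁴ − 20x³. Remainder: −24x⁵ − 19x⁴ − 46x³ − 39x² + 23x + 20.
Step 2: lead(−24x⁵ − 19x⁴ − 46x³ − 39x² + 23x + 20) ÷ lead(D) = −24x⁵ ÷ −3x³ = 8x². Subtract (8x²)·D = −24x⁵ − 16x⁴ − 56x³ − 40x². Remainder: −3x⁴ + 10x³ + x² + 23x + 20.
Step 3: lead(−3x⁴ + 10x³ + x² + 23x + 20) ÷ lead(D) = −3x⁴ ÷ −3x³ = x. Subtract (x)·D = −3x⁴ − 2x³ − 7x² − 5x. Remainder: 12x³ + 8x² + 28x + 20.
Step 4: lead(12x³ + 8x² + 28x + 20) ÷ lead(D) = 12x³ ÷ −3x³ = −4. Subtract (−4)·D = 12x³ + 8x² + 28x + 20. Remainder: 0.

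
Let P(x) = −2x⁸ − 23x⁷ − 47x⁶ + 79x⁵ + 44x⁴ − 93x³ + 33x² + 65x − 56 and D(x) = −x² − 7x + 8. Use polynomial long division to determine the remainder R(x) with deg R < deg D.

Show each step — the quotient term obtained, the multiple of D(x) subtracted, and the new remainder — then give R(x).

R(x) = 0

Step 1: lead(−2x⁸ − 23x⁷ − 47x⁶ + 79x⁵ + 44x⁴ − 93x³ + 33x² + 65x − 56) ÷ lead(D) = −2x⁸ ÷ −x² = 2x⁶. Subtract (2x⁶)·D = −2x⁸ − 14x⁷ + 16x⁶. Remainder: −9x⁷ − 63x⁶ + 79x⁵ + 44x⁴ − 93x³ + 33x² + 65x − 56.
Step 2: lead(−9x⁷ − 63x⁶ + 79x⁵ + 44x⁴ − 93x³ + 33x² + 65x − 56) ÷ lead(D) = −9x⁷ ÷ −x² = 9x⁵. Subtract (9x⁵)·D = −9x⁷ − 63x⁶ + 72x⁵. Remainder: 7x⁵ + 44x⁴ − 93x³ + 33x² + 65x − 56.
Step 3: lead(7x⁵ + 44x⁴ − 93x³ + 33x² + 65x − 56) ÷ lead(D) = 7x⁵ ÷ −x² = −7x³. Subtract (−7x³)·D = 7x⁵ + 49x⁴ − 56x³. Remainder: −5x⁴ − 37x³ + 33x² + 65x − 56.
Step 4: lead(−5x⁴ − 37x³ + 33x² + 65x − 56) ÷ lead(D) = −5x⁴ ÷ −x² = 5x². Subtract (5x²)·D = −5x⁴ − 35x³ + 40x². Remainder: −2x³ − 7x² + 65x − 56.
Step 5: lead(−2x³ − 7x² + 65x − 56) ÷ lead(D) = −2x³ ÷ −x² = 2x. Subtract (2x)·D = −2x³ − 14x² + 16x. Remainder: 7x² + 49x − 56.
Step 6: lead(7x² + 49x − 56) ÷ lead(D) = 7x² ÷ −x² = −7. Subtract (−7)·D = 7x² + 49x − 56. Remainder: 0.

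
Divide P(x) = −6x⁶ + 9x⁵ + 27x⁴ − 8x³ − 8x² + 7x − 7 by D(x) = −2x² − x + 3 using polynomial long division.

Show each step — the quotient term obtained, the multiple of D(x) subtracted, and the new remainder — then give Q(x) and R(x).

Q(x) = 3x⁴ − 6x³ − 6x² − 2x − 4; R(x) = 9x + 5

Step 1: lead(−6x⁶ + 9x⁵ + 27x⁴ − 8x³ − 8x² + 7x − 7) ÷ lead(D) = −6x⁶ ÷ −2x² = 3x⁴. Subtract (3x⁴)·D = −6x⁶ − 3x⁵ + 9x⁴. Remainder: 12x⁵ + 18x⁴ − 8x³ − 8x² + 7x − 7.
Step 2: lead(12x⁵ + 18x⁴ − 8x³ − 8x² + 7x − 7) ÷ lead(D) = 12x⁵ ÷ −2x² = −6x³. Subtract (−6x³)·D = 12x⁵ + 6x⁴ − 18x³. Remainder: 12x⁴ + 10x³ − 8x² + 7x − 7.
Step 3: lead(12x⁴ + 10x³ − 8x² + 7x − 7) ÷ lead(D) = 12x⁴ ÷ −2x² = −6x². Subtract (−6x²)·D = 12x⁴ + 6x³ − 18x². Remainder: 4x³ + 10x² + 7x − 7.
Step 4: lead(4x³ + 10x² + 7x − 7) ÷ lead(D) = 4x³ ÷ −2x² = −2x. Subtract (−2x)·D = 4x³ + 2x² − 6x. Remainder: 8x² + 13x − 7.
Step 5: lead(8x² + 13x − 7) ÷ lead(D) = 8x² ÷ −2x² = −4. Subtract (−4)·D = 8x² + 4x − 12. Remainder: 9x + 5.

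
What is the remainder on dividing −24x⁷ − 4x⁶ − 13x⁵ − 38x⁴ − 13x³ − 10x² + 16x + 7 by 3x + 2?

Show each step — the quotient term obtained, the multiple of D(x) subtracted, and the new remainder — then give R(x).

R(x) = −9

Step 1: lead(−24x⁷ − 4x⁶ − 13x⁵ − 38x⁴ − 13x³ − 10x² + 16x + 7) ÷ lead(D) = −24x⁷ ÷ 3x = −8x⁶. Subtract (−8x⁶)·D = −24x⁷ − 16x⁶. Remainder: 12x⁶ − 13x⁵ − 38x⁴ − 13x³ − 10x² + 16x + 7.
Step 2: lead(12x⁶ − 13x⁵ − 38x⁴ − 13x³ − 10x² + 16x + 7) ÷ lead(D) = 12x⁶ ÷ 3x = 4x⁵. Subtract (4x⁵)·D = 12x⁶ + 8x⁵. Remainder: −21x⁵ − 38x⁴ − 13x³ − 10x² + 16x + 7.
Step 3: lead(−21x⁵ − 38x⁴ − 13x³ − 10x² + 16x + 7) ÷ lead(D) = −21x⁵ ÷ 3x = −7x⁴. Subtract (−7x⁴)·D = −21x⁵ − 14x⁴. Remainder: −24x⁴ − 13x³ − 10x² + 16x + 7.
Step 4: lead(−24x⁴ − 13x³ − 10x² + 16x + 7) ÷ lead(D) = −24x⁴ ÷ 3x = −8x³. Subtract (−8x³)·D = −24x⁴ − 16x³. Remainder: 3x³ − 10x² + 16x + 7.
Step 5: lead(3x³ − 10x² + 16x + 7) ÷ lead(D) = 3x³ ÷ 3x = x². Subtract (x²)·D = 3x³ + 2x². Remainder: −12x² + 16x + 7.
Step 6: lead(−12x² + 16x + 7) ÷ lead(D) = −12x² ÷ 3x = −4x. Subtract (−4x)·D = −12x² − 8x. Remainder: 24x + 7.
Step 7: lead(24x + 7) ÷ lead(D) = 24x ÷ 3x = 8. Subtract (8)·D = 24x + 16. Remainder: −9.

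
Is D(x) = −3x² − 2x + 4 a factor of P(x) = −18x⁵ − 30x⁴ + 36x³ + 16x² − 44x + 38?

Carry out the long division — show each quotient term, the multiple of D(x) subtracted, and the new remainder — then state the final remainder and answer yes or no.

Step 1: lead(−18x⁵ − 30x⁴ + 36x³ + 16x² − 44x + 38) ÷ lead(D) = −18x⁵ ÷ −3x² = 6x³. Subtract (6x³)·D = −18x⁵ − 12x⁴ + 24x³. Remainder: −18x⁴ + 12x³ + 16x² − 44x + 38.
Step 2: lead(−18x⁴ + 12x³ + 16x² − 44x + 38) ÷ lead(D) = −18x⁴ ÷ −3x² = 6x². Subtract (6x²)·D = −18x⁴ − 12x³ + 24x². Remainder: 24x³ − 8x² − 44x + 38.
Step 3: lead(24x³ − 8x² − 44x + 38) ÷ lead(D) = 24x³ ÷ −3x² = −8x. Subtract (−8x)·D = 24x³ + 16x² − 32x. Remainder: −24x² − 12x + 38.
Step 4: lead(−24x² − 12x + 38) ÷ lead(D) = −24x² ÷ −3x² = 8. Subtract (8)·D = −24x² − 16x + 32. Remainder: 4x + 6.

R(x) = 4x + 6, so D(x) is not a factor of P(x). no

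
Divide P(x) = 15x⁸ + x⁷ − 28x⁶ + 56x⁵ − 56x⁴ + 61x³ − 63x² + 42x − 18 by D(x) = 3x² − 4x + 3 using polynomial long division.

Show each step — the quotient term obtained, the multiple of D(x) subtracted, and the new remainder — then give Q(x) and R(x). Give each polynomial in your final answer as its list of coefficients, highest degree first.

Step 1: lead(15x⁸ + x⁷ − 28x⁶ + 56x⁵ − 56x⁴ + 61x³ − 63x² + 42x − 18) ÷ lead(D) = 15x⁸ ÷ 3x² = 5x⁶. Subtract (5x⁶)·D = 15x⁸ − 20x⁷ + 15x⁶. Remainder: 21x⁷ − 43x⁶ + 56x⁵ − 56x⁴ + 61x³ − 63x² + 42x − 18.
Step 2: lead(21x⁷ − 43x⁶ + 56x⁵ − 56x⁴ + 61x³ − 63x² + 42x − 18) ÷ lead(D) = 21x⁷ ÷ 3x² = 7x⁵. Subtract (7x⁵)·D = 21x⁷ − 28x⁶ + 21x⁵. Remainder: −15x⁶ + 35x⁵ − 56x⁴ + 61x³ − 63x² + 42x − 18.
Step 3: lead(−15x⁶ + 35x⁵ − 56x⁴ + 61x³ − 63x² + 42x − 18) ÷ lead(D) = −15x⁶ ÷ 3x² = −5x⁴. Subtract (−5x⁴)·D = −15x⁶ + 20x⁵ − 15x⁴. Remainder: 15x⁵ − 41x⁴ + 61x³ − 63x² + 42x − 18.
Step 4: lead(15x⁵ − 41x⁴ + 61x³ − 63x² + 42x − 18) ÷ lead(D) = 15x⁵ ÷ 3x² = 5x³. Subtract (5x³)·D = 15x⁵ − 20x⁴ + 15x³. Remainder: −21x⁴ + 46x³ − 63x² + 42x − 18.
Step 5: lead(−21x⁴ + 46x³ − 63x² + 42x − 18) ÷ lead(D) = −21x⁴ ÷ 3x² = −7x². Subtract (−7x²)·D = −21x⁴ + 28x³ − 21x². Remainder: 18x³ − 42x² + 42x − 18.
Step 6: lead(18x³ − 42x² + 42x − 18) ÷ lead(D) = 18x³ ÷ 3x² = 6x. Subtract (6x)·D = 18x³ − 24x² + 18x. Remainder: −18x² + 24x − 18.
Step 7: lead(−18x² + 24x − 18) ÷ lead(D) = −18x² ÷ 3x² = −6. Subtract (−6)·D = −18x² + 24x − 18. Remainder: 0.

Q = [5, 7, -5, 5, -7, 6, -6]; R = [0]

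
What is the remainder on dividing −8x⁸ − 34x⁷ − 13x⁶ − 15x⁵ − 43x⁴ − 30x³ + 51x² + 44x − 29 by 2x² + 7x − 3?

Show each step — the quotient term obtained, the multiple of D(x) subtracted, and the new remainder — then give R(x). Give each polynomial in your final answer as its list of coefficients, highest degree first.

Step 1: lead(−8x⁸ − 34x⁷ − 13x⁶ − 15x⁵ − 43x⁴ − 30x³ + 51x² + 44x − 29) ÷ lead(D) = −8x⁸ ÷ 2x² = −4x⁶. Subtract (−4x⁶)·D = −8x⁸ − 28x⁷ + 12x⁶. Remainder: −6x⁷ − 25x⁶ − 15x⁵ − 43x⁴ − 30x³ + 51x² + 44x − 29.
Step 2: lead(−6x⁷ − 25x⁶ − 15x⁵ − 43x⁴ − 30x³ + 51x² + 44x − 29) ÷ lead(D) = −6x⁷ ÷ 2x² = −3x⁵. Subtract (−3x⁵)·D = −6x⁷ − 21x⁶ + 9x⁵. Remainder: −4x⁶ − 24x⁵ − 43x⁴ − 30x³ + 51x² + 44x − 29.
Step 3: lead(−4x⁶ − 24x⁵ − 43x⁴ − 30x³ + 51x² + 44x − 29) ÷ lead(D) = −4x⁶ ÷ 2x² = −2x⁴. Subtract (−2x⁴)·D = −4x⁶ − 14x⁵ + 6x⁴. Remainder: −10x⁵ − 49x⁴ − 30x³ + 51x² + 44x − 29.
Step 4: lead(−10x⁵ − 49x⁴ − 30x³ + 51x² + 44x − 29) ÷ lead(D) = −10x⁵ ÷ 2x² = −5x³. Subtract (−5x³)·D = −10x⁵ − 35x⁴ + 15x³. Remainder: −14x⁴ − 45x³ + 51x² + 44x − 29.
Step 5: lead(−14x⁴ − 45x³ + 51x² + 44x − 29) ÷ lead(D) = −14x⁴ ÷ 2x² = −7x². Subtract (−7x²)·D = −14x⁴ − 49x³ + 21x². Remainder: 4x³ + 30x² + 44x − 29.
Step 6: lead(4x³ + 30x² + 44x − 29) ÷ lead(D) = 4x³ ÷ 2x² = 2x. Subtract (2x)·D = 4x³ + 14x² − 6x. Remainder: 16x² + 50x − 29.
Step 7: lead(16x² + 50x − 29) ÷ lead(D) = 16x² ÷ 2x² = 8. Subtract (8)·D = 16x² + 56x − 24. Remainder: −6x − 5.

R = [-6, -5]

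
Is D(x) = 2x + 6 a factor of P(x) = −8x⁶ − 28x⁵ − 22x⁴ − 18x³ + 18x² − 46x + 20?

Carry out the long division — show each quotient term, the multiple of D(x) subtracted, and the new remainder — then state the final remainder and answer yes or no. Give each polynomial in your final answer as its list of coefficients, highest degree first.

R = [-4], so D(x) is not a factor of P(x). no

Step 1: lead(−8x⁶ − 28x⁵ − 22x⁴ − 18x³ + 18x² − 46x + 20) ÷ lead(D) = −8x⁶ ÷ 2x = −4x⁵. Subtract (−4x⁵)·D = −8x⁶ − 24x⁵. Remainder: −4x⁵ − 22x⁴ − 18x³ + 18x² − 46x + 20.
Step 2: lead(−4x⁵ − 22x⁴ − 18x³ + 18x² − 46x + 20) ÷ lead(D) = −4x⁵ ÷ 2x = −2x⁴. Subtract (−2x⁴)·D = −4x⁵ − 12x⁴. Remainder: −10x⁴ − 18x³ + 18x² − 46x + 20.
Step 3: lead(−10x⁴ − 18x³ + 18x² − 46x + 20) ÷ lead(D) = −10x⁴ ÷ 2x = −5x³. Subtract (−5x³)·D = −10x⁴ − 30x³. Remainder: 12x³ + 18x² − 46x + 20.
Step 4: lead(12x³ + 18x² − 46x + 20) ÷ lead(D) = 12x³ ÷ 2x = 6x². Subtract (6x²)·D = 12x³ + 36x². Remainder: −18x² − 46x + 20.
Step 5: lead(−18x² − 46x + 20) ÷ lead(D) = −18x² ÷ 2x = −9x. Subtract (−9x)·D = −18x² − 54x. Remainder: 8x + 20.
Step 6: lead(8x + 20) ÷ lead(D) = 8x ÷ 2x = 4. Subtract (4)·D = 8x + 24. Remainder: −4.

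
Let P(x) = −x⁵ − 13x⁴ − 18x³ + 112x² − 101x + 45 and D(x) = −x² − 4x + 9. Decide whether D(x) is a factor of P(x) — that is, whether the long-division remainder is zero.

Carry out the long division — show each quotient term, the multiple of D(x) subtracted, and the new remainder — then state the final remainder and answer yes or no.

Step 1: lead(−x⁵ − 13x⁴ − 18x³ + 112x² − 101x + 45) ÷ lead(D) = −x⁵ ÷ −x² = x³. Subtract (x³)·D = −x⁵ − 4x⁴ + 9x³. Remainder: −9x⁴ − 27x³ + 112x² − 101x + 45.
Step 2: lead(−9x⁴ − 27x³ + 112x² − 101x + 45) ÷ lead(D) = −9x⁴ ÷ −x² = 9x². Subtract (9x²)·D = −9x⁴ − 36x³ + 81x². Remainder: 9x³ + 31x² − 101x + 45.
Step 3: lead(9x³ + 31x² − 101x + 45) ÷ lead(D) = 9x³ ÷ −x² = −9x. Subtract (−9x)·D = 9x³ + 36x² − 81x. Remainder: −5x² − 20x + 45.
Step 4: lead(−5x² − 20x + 45) ÷ lead(D) = −5x² ÷ −x² = 5. Subtract (5)·D = −5x² − 20x + 45. Remainder: 0.

R(x) = 0, so D(x) is a factor of P(x). yes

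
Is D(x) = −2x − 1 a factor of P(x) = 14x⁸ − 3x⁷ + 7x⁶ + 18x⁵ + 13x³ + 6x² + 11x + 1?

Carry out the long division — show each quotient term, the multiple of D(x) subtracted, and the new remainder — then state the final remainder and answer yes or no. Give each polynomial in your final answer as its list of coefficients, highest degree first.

Step 1: lead(14x⁸ − 3x⁷ + 7x⁶ + 18x⁵ + 13x³ + 6x² + 11x + 1) ÷ lead(D) = 14x⁸ ÷ −2x = −7x⁷. Subtract (−7x⁷)·D = 14x⁸ + 7x⁷. Remainder: −10x⁷ + 7x⁶ + 18x⁵ + 13x³ + 6x² + 11x + 1.
Step 2: lead(−10x⁷ + 7x⁶ + 18x⁵ + 13x³ + 6x² + 11x + 1) ÷ lead(D) = −10x⁷ ÷ −2x = 5x⁶. Subtract (5x⁶)·D = −10x⁷ − 5x⁶. Remainder: 12x⁶ + 18x⁵ + 13x³ + 6x² + 11x + 1.
Step 3: lead(12x⁶ + 18x⁵ + 13x³ + 6x² + 11x + 1) ÷ lead(D) = 12x⁶ ÷ −2x = −6x⁵. Subtract (−6x⁵)·D = 12x⁶ + 6x⁵. Remainder: 12x⁵ + 13x³ + 6x² + 11x + 1.
Step 4: lead(12x⁵ + 13x³ + 6x² + 11x + 1) ÷ lead(D) = 12x⁵ ÷ −2x = −6x⁴. Subtract (−6x⁴)·D = 12x⁵ + 6x⁴. Remainder: −6x⁴ + 13x³ + 6x² + 11x + 1.
Step 5: lead(−6x⁴ + 13x³ + 6x² + 11x + 1) ÷ lead(D) = −6x⁴ ÷ −2x = 3x³. Subtract (3x³)·D = −6x⁴ − 3x³. Remainder: 16x³ + 6x² + 11x + 1.
Step 6: lead(16x³ + 6x² + 11x + 1) ÷ lead(D) = 16x³ ÷ −2x = −8x². Subtract (−8x²)·D = 16x³ + 8x². Remainder: −2x² + 11x + 1.
Step 7: lead(−2x² + 11x + 1) ÷ lead(D) = −2x² ÷ −2x = x. Subtract (x)·D = −2x² − x. Remainder: 12x + 1.
Step 8: lead(12x + 1) ÷ lead(D) = 12x ÷ −2x = −6. Subtract (−6)·D = 12x + 6. Remainder: −5.

R = [-5], so D(x) is not a factor of P(x). no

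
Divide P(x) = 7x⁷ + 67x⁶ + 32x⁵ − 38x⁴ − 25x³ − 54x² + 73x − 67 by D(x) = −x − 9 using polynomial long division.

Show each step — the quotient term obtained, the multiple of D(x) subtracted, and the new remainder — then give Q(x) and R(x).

Q(x) = −7x⁶ − 4x⁵ + 4x⁴ + 2x³ + 7x² − 9x + 8; R(x) = 5

Step 1: lead(7x⁷ + 67x⁶ + 32x⁵ − 38x⁴ − 25x³ − 54x² + 73x − 67) ÷ lead(D) = 7x⁷ ÷ −x = −7x⁶. Subtract (−7x⁶)·D = 7x⁷ + 63x⁶. Remainder: 4x⁶ + 32x⁵ − 38x⁴ − 25x³ − 54x² + 73x − 67.
Step 2: lead(4x⁶ + 32x⁵ − 38x⁴ − 25x³ − 54x² + 73x − 67) ÷ lead(D) = 4x⁶ ÷ −x = −4x⁵. Subtract (−4x⁵)·D = 4x⁶ + 36x⁵. Remainder: −4x⁵ − 38x⁴ − 25x³ − 54x² + 73x − 67.
Step 3: lead(−4x⁵ − 38x⁴ − 25x³ − 54x² + 73x − 67) ÷ lead(D) = −4x⁵ ÷ −x = 4x⁴. Subtract (4x⁴)·D = −4x⁵ − 36x⁴. Remainder: −2x⁴ − 25x³ − 54x² + 73x − 67.
Step 4: lead(−2x⁴ − 25x³ − 54x² + 73x − 67) ÷ lead(D) = −2x⁴ ÷ −x = 2x³. Subtract (2x³)·D = −2x⁴ − 18x³. Remainder: −7x³ − 54x² + 73x − 67.
Step 5: lead(−7x³ − 54x² + 73x − 67) ÷ lead(D) = −7x³ ÷ −x = 7x². Subtract (7x²)·D = −7x³ − 63x². Remainder: 9x² + 73x − 67.
Step 6: lead(9x² + 73x − 67) ÷ lead(D) = 9x² ÷ −x = −9x. Subtract (−9x)·D = 9x² + 81x. Remainder: −8x − 67.
Step 7: lead(−8x − 67) ÷ lead(D) = −8x ÷ −x = 8. Subtract (8)·D = −8x − 72. Remainder: 5.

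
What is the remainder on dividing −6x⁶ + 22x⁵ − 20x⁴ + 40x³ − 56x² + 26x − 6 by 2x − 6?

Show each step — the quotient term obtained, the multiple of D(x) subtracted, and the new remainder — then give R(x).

R(x) = 0

Step 1: lead(−6x⁶ + 22x⁵ − 20x⁴ + 40x³ − 56x² + 26x − 6) ÷ lead(D) = −6x⁶ ÷ 2x = −3x⁵. Subtract (−3x⁵)·D = −6x⁶ + 18x⁵. Remainder: 4x⁵ − 20x⁴ + 40x³ − 56x² + 26x − 6.
Step 2: lead(4x⁵ − 20x⁴ + 40x³ − 56x² + 26x − 6) ÷ lead(D) = 4x⁵ ÷ 2x = 2x⁴. Subtract (2x⁴)·D = 4x⁵ − 12x⁴. Remainder: −8x⁴ + 40x³ − 56x² + 26x − 6.
Step 3: lead(−8x⁴ + 40x³ − 56x² + 26x − 6) ÷ lead(D) = −8x⁴ ÷ 2x = −4x³. Subtract (−4x³)·D = −8x⁴ + 24x³. Remainder: 16x³ − 56x² + 26x − 6.
Step 4: lead(16x³ − 56x² + 26x − 6) ÷ lead(D) = 16x³ ÷ 2x = 8x². Subtract (8x²)·D = 16x³ − 48x². Remainder: −8x² + 26x − 6.
Step 5: lead(−8x² + 26x − 6) ÷ lead(D) = −8x² ÷ 2x = −4x. Subtract (−4x)·D = −8x² + 24x. Remainder: 2x − 6.
Step 6: lead(2x − 6) ÷ lead(D) = 2x ÷ 2x = 1. Subtract (1)·D = 2x − 6. Remainder: 0.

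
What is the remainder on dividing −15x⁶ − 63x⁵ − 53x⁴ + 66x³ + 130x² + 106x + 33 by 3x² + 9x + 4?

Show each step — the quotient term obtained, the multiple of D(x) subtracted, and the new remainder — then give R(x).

R(x) = 7x + 5

Step 1: lead(−15x⁶ − 63x⁵ − 53x⁴ + 66x³ + 130x² + 106x + 33) ÷ lead(D) = −15x⁶ ÷ 3x² = −5x⁴. Subtract (−5x⁴)·D = −15x⁶ − 45x⁵ − 20x⁴. Remainder: −18x⁵ − 33x⁴ + 66x³ + 130x² + 106x + 33.
Step 2: lead(−18x⁵ − 33x⁴ + 66x³ + 130x² + 106x + 33) ÷ lead(D) = −18x⁵ ÷ 3x² = −6x³. Subtract (−6x³)·D = −18x⁵ − 54x⁴ − 24x³. Remainder: 21x⁴ + 90x³ + 130x² + 106x + 33.
Step 3: lead(21x⁴ + 90x³ + 130x² + 106x + 33) ÷ lead(D) = 21x⁴ ÷ 3x² = 7x². Subtract (7x²)·D = 21x⁴ + 63x³ + 28x². Remainder: 27x³ + 102x² + 106x + 33.
Step 4: lead(27x³ + 102x² + 106x + 33) ÷ lead(D) = 27x³ ÷ 3x² = 9x. Subtract (9x)·D = 27x³ + 81x² + 36x. Remainder: 21x² + 70x + 33.
Step 5: lead(21x² + 70x + 33) ÷ lead(D) = 21x² ÷ 3x² = 7. Subtract (7)·D = 21x² + 63x + 28. Remainder: 7x + 5.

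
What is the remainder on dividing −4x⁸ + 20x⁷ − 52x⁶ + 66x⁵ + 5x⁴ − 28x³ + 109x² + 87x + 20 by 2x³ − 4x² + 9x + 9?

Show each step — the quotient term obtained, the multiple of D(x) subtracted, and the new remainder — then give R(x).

Step 1: lead(−4x⁸ + 20x⁷ − 52x⁶ + 66x⁵ + 5x⁴ − 28x³ + 109x² + 87x + 20) ÷ lead(D) = −4x⁸ ÷ 2x³ = −2x⁵. Subtract (−2x⁵)·D = −4x⁸ + 8x⁷ − 18x⁶ − 18x⁵. Remainder: 12x⁷ − 34x⁶ + 84x⁵ + 5x⁴ − 28x³ + 109x² + 87x + 20.
Step 2: lead(12x⁷ − 34x⁶ + 84x⁵ + 5x⁴ − 28x³ + 109x² + 87x + 20) ÷ lead(D) = 12x⁷ ÷ 2x³ = 6x⁴. Subtract (6x⁴)·D = 12x⁷ − 24x⁶ + 54x⁵ + 54x⁴. Remainder: −10x⁶ + 30x⁵ − 49x⁴ − 28x³ + 109x² + 87x + 20.
Step 3: lead(−10x⁶ + 30x⁵ − 49x⁴ − 28x³ + 109x² + 87x + 20) ÷ lead(D) = −10x⁶ ÷ 2x³ = −5x³. Subtract (−5x³)·D = −10x⁶ + 20x⁵ − 45x⁴ − 45x³. Remainder: 10x⁵ − 4x⁴ + 17x³ + 109x² + 87x + 20.
Step 4: lead(10x⁵ − 4x⁴ + 17x³ + 109x² + 87x + 20) ÷ lead(D) = 10x⁵ ÷ 2x³ = 5x². Subtract (5x²)·D = 10x⁵ − 20x⁴ + 45x³ + 45x². Remainder: 16x⁴ − 28x³ + 64x² + 87x + 20.
Step 5: lead(16x⁴ − 28x³ + 64x² + 87x + 20) ÷ lead(D) = 16x⁴ ÷ 2x³ = 8x. Subtract (8x)·D = 16x⁴ − 32x³ + 72x² + 72x. Remainder: 4x³ − 8x² + 15x + 20.
Step 6: lead(4x³ − 8x² + 15x + 20) ÷ lead(D) = 4x³ ÷ 2x³ = 2. Subtract (2)·D = 4x³ − 8x² + 18x + 18. Remainder: −3x + 2.

R(x) = −3x + 2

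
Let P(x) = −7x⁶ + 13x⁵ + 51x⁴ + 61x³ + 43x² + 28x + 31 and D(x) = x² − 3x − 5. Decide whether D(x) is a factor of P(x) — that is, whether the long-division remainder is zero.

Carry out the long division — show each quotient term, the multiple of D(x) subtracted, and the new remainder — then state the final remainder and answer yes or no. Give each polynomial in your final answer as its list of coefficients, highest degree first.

Step 1: lead(−7x⁶ + 13x⁵ + 51x⁴ + 61x³ + 43x² + 28x + 31) ÷ lead(D) = −7x⁶ ÷ x² = −7x⁴. Subtract (−7x⁴)·D = −7x⁶ + 21x⁵ + 35x⁴. Remainder: −8x⁵ + 16x⁴ + 61x³ + 43x² + 28x + 31.
Step 2: lead(−8x⁵ + 16x⁴ + 61x³ + 43x² + 28x + 31) ÷ lead(D) = −8x⁵ ÷ x² = −8x³. Subtract (−8x³)·D = −8x⁵ + 24x⁴ + 40x³. Remainder: −8x⁴ + 21x³ + 43x² + 28x + 31.
Step 3: lead(−8x⁴ + 21x³ + 43x² + 28x + 31) ÷ lead(D) = −8x⁴ ÷ x² = −8x². Subtract (−8x²)·D = −8x⁴ + 24x³ + 40x². Remainder: −3x³ + 3x² + 28x + 31.
Step 4: lead(−3x³ + 3x² + 28x + 31) ÷ lead(D) = −3x³ ÷ x² = −3x. Subtract (−3x)·D = −3x³ + 9x² + 15x. Remainder: −6x² + 13x + 31.
Step 5: lead(−6x² + 13x + 31) ÷ lead(D) = −6x² ÷ x² = −6. Subtract (−6)·D = −6x² + 18x + 30. Remainder: −5x + 1.

R = [-5, 1], so D(x) is not a factor of P(x). no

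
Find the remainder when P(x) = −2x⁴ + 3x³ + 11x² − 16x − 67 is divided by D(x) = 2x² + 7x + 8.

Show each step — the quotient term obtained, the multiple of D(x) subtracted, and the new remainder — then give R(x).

R(x) = −3

Step 1: lead(−2x⁴ + 3x³ + 11x² − 16x − 67) ÷ lead(D) = −2x⁴ ÷ 2x² = −x². Subtract (−x²)·D = −2x⁴ − 7x³ − 8x². Remainder: 10x³ + 19x² − 16x − 67.
Step 2: lead(10x³ + 19x² − 16x − 67) ÷ lead(D) = 10x³ ÷ 2x² = 5x. Subtract (5x)·D = 10x³ + 35x² + 40x. Remainder: −16x² − 56x − 67.
Step 3: lead(−16x² − 56x − 67) ÷ lead(D) = −16x² ÷ 2x² = −8. Subtract (−8)·D = −16x² − 56x − 64. Remainder: −3.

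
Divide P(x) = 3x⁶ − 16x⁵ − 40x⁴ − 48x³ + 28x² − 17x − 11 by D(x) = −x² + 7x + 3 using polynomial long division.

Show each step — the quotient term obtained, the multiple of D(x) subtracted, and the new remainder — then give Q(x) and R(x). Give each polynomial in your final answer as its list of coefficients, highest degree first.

Q = [-3, -5, -4, 5, -5]; R = [3, 4]

Step 1: lead(3x⁶ − 16x⁵ − 40x⁴ − 48x³ + 28x² − 17x − 11) ÷ lead(D) = 3x⁶ ÷ −x² = −3x⁴. Subtract (−3x⁴)·D = 3x⁶ − 21x⁵ − 9x⁴. Remainder: 5x⁵ − 31x⁴ − 48x³ + 28x² − 17x − 11.
Step 2: lead(5x⁵ − 31x⁴ − 48x³ + 28x² − 17x − 11) ÷ lead(D) = 5x⁵ ÷ −x² = −5x³. Subtract (−5x³)·D = 5x⁵ − 35x⁴ − 15x³. Remainder: 4x⁴ − 33x³ + 28x² − 17x − 11.
Step 3: lead(4x⁴ − 33x³ + 28x² − 17x − 11) ÷ lead(D) = 4x⁴ ÷ −x² = −4x². Subtract (−4x²)·D = 4x⁴ − 28x³ − 12x². Remainder: −5x³ + 40x² − 17x − 11.
Step 4: lead(−5x³ + 40x² − 17x − 11) ÷ lead(D) = −5x³ ÷ −x² = 5x. Subtract (5x)·D = −5x³ + 35x² + 15x. Remainder: 5x² − 32x − 11.
Step 5: lead(5x² − 32x − 11) ÷ lead(D) = 5x² ÷ −x² = −5. Subtract (−5)·D = 5x² − 35x − 15. Remainder: 3x + 4.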